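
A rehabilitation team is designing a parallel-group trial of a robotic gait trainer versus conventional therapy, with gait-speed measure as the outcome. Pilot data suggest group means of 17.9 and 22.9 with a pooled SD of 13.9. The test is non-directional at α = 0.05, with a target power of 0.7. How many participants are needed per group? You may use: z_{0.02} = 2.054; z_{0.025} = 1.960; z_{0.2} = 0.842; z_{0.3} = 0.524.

n = 96 per group

Cohen's d = |M₁ − M₂| / SD_pooled = |17.9 − 22.9| / 13.9 = 5.0 / 13.9 = 0.360.
For two independent groups with equal n: n = 2·((z_{α/2} + z_β) / d)².
z_{α/2} + z_β = 1.960 + 0.524 = 2.484.
n = 2 × (2.484 / 0.360)² = 2 × 6.900² = 2 × 47.61 = 95.2.
Round up to the next whole participant.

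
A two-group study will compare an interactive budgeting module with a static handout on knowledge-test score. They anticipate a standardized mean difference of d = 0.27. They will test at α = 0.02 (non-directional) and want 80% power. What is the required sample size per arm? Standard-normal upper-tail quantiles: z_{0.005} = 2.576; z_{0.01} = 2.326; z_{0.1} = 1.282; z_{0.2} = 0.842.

For two independent groups with equal n: n = 2·((z_{α/2} + z_β) / d)².
z_{α/2} + z_β = 2.326 + 0.842 = 3.168.
n = 2 × (3.168 / 0.27)² = 2 × 11.733² = 2 × 137.67 = 275.3.
Round up to the next whole participant.

n = 276 per group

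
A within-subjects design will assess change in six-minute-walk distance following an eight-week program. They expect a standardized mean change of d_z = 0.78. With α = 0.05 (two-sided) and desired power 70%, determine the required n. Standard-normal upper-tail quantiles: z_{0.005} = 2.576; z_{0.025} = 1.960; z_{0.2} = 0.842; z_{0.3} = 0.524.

For a paired (one-sample on differences) test: n = ((z_{α/2} + z_β) / d)².
z_{α/2} + z_β = 1.960 + 0.524 = 2.484.
n = (2.484 / 0.78)² = 3.185² = 10.14.
Round up.

n = 11 pairs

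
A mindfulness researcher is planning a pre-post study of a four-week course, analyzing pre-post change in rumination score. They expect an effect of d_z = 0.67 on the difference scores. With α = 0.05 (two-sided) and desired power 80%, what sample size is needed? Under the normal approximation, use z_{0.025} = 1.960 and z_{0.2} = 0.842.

For a paired (one-sample on differences) test: n = ((z_{α/2} + z_β) / d)².
z_{α/2} + z_β = 1.960 + 0.842 = 2.802.
n = (2.802 / 0.67)² = 4.182² = 17.49.
Round up.

n = 18 pairs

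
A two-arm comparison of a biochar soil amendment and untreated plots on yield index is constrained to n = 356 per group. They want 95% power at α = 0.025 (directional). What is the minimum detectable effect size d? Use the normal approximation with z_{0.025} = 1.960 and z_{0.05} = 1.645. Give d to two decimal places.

d_min ≈ 0.27

For two independent groups of n = 356 each: d_min = (z_{α} + z_β)·√(2/n).
z-sum = 1.960 + 1.645 = 3.605.
d_min = 3.605 × √(2/356) = 3.605 × 0.0750 = 0.270.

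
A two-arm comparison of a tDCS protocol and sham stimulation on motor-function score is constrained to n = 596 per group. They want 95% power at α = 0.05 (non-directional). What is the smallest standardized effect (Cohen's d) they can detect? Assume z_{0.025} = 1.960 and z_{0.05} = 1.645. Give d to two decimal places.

For two independent groups of n = 596 each: d_min = (z_{α/2} + z_β)·√(2/n).
z-sum = 1.960 + 1.645 = 3.605.
d_min = 3.605 × √(2/596) = 3.605 × 0.0579 = 0.209.

d_min ≈ 0.21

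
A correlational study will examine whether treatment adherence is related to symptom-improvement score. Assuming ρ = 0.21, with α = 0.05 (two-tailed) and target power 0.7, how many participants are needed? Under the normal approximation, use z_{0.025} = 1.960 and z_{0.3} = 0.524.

Fisher's z: C = ½·ln((1+r)/(1−r)) = ½·ln(1.5316) = 0.2132.
n = ((z_{α/2} + z_β)/C)² + 3.
(1.960 + 0.524) / 0.2132 = 2.484 / 0.2132 = 11.651.
n = 11.651² + 3 = 135.75 + 3 = 138.7.
Round up.

n = 139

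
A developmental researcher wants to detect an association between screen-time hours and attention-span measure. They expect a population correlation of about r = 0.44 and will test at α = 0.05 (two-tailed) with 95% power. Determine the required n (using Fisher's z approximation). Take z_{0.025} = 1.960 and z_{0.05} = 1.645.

n = 62

Fisher's z: C = ½·ln((1+r)/(1−r)) = ½·ln(2.5714) = 0.4722.
n = ((z_{α/2} + z_β)/C)² + 3.
(1.960 + 1.645) / 0.4722 = 3.605 / 0.4722 = 7.634.
n = 7.634² + 3 = 58.29 + 3 = 61.3.
Round up.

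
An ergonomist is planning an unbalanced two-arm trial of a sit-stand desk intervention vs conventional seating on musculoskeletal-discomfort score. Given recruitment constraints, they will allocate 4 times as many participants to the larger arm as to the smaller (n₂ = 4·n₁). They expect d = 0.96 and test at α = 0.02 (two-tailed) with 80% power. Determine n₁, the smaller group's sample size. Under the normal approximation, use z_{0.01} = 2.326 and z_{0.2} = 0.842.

n₁ = 14

With allocation ratio k = n₂/n₁ = 4, Var(x̄₁−x̄₂) = σ²(1/n₁ + 1/(k·n₁)) = σ²·(k+1)/(k·n₁).
So n₁ = (1 + 1/k)·((z_{α/2} + z_β)/d)² = 1.250 × (3.168/0.96)².
n₁ = 1.250 × 10.89 = 13.6.
Round up: n₁ = 14, giving n₂ = 4 × 14 = 56.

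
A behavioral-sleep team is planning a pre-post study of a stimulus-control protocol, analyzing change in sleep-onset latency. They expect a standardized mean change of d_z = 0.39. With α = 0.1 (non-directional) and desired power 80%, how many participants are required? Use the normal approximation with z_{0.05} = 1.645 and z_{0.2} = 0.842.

For a paired (one-sample on differences) test: n = ((z_{α/2} + z_β) / d)².
z_{α/2} + z_β = 1.645 + 0.842 = 2.487.
n = (2.487 / 0.39)² = 6.377² = 40.67.
Round up.

n = 41 pairs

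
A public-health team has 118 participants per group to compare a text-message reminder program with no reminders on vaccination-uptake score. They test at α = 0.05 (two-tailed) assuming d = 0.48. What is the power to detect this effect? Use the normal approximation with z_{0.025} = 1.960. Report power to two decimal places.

power ≈ 0.96

For two equal groups, power = Φ(d·√(n/2) − z_{α/2}).
d·√(n/2) = 0.48 × √(118/2) = 0.48 × 7.681 = 3.687.
z_β = 3.687 − 1.960 = 1.727.
Power = Φ(1.727) = 0.958.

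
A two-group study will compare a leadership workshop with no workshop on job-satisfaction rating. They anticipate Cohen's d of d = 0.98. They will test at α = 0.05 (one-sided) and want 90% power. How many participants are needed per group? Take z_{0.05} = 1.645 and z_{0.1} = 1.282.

n = 18 per group

For two independent groups with equal n: n = 2·((z_{α} + z_β) / d)².
z_{α} + z_β = 1.645 + 1.282 = 2.927.
n = 2 × (2.927 / 0.98)² = 2 × 2.987² = 2 × 8.92 = 17.8.
Round up to the next whole participant.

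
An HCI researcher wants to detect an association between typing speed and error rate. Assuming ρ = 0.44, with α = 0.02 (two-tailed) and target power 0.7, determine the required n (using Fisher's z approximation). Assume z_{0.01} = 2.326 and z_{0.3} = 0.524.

n = 40

Fisher's z: C = ½·ln((1+r)/(1−r)) = ½·ln(2.5714) = 0.4722.
n = ((z_{α/2} + z_β)/C)² + 3.
(2.326 + 0.524) / 0.4722 = 2.850 / 0.4722 = 6.036.
n = 6.036² + 3 = 36.43 + 3 = 39.4.
Round up.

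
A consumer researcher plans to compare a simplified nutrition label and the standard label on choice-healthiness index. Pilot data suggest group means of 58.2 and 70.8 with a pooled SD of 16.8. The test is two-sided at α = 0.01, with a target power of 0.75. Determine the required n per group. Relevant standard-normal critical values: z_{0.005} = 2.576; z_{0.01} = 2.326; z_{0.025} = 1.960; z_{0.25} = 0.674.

Cohen's d = |M₁ − M₂| / SD_pooled = |58.2 − 70.8| / 16.8 = 12.6 / 16.8 = 0.750.
For two independent groups with equal n: n = 2·((z_{α/2} + z_β) / d)².
z_{α/2} + z_β = 2.576 + 0.674 = 3.250.
n = 2 × (3.250 / 0.750)² = 2 × 4.333² = 2 × 18.78 = 37.6.
Round up to the next whole participant.

n = 38 per group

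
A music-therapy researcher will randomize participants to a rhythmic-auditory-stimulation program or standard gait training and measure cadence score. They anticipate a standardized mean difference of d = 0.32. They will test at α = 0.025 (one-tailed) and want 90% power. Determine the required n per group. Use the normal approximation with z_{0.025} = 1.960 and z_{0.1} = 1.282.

n = 206 per group

For two independent groups with equal n: n = 2·((z_{α} + z_β) / d)².
z_{α} + z_β = 1.960 + 1.282 = 3.242.
n = 2 × (3.242 / 0.32)² = 2 × 10.131² = 2 × 102.64 = 205.3.
Round up to the next whole participant.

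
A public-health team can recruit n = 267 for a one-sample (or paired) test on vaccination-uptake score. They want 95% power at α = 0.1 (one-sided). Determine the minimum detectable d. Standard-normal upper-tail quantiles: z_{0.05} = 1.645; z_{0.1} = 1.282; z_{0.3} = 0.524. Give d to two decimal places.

d_min ≈ 0.18

For a single sample (or paired design) of n = 267: d_min = (z_{α} + z_β)/√n.
z-sum = 1.282 + 1.645 = 2.927.
d_min = 2.927 / √267 = 2.927 / 16.340 = 0.179.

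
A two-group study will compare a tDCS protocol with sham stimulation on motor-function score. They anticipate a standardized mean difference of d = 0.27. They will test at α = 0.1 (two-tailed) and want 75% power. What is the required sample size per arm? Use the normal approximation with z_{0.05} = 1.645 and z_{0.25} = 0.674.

For two independent groups with equal n: n = 2·((z_{α/2} + z_β) / d)².
z_{α/2} + z_β = 1.645 + 0.674 = 2.319.
n = 2 × (2.319 / 0.27)² = 2 × 8.589² = 2 × 73.77 = 147.5.
Round up to the next whole participant.

n = 148 per group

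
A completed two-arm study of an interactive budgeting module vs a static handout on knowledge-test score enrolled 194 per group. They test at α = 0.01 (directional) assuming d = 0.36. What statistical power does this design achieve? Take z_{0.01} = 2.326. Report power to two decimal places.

power ≈ 0.89

For two equal groups, power = Φ(d·√(n/2) − z_{α}).
d·√(n/2) = 0.36 × √(194/2) = 0.36 × 9.849 = 3.546.
z_β = 3.546 − 2.326 = 1.220.
Power = Φ(1.220) = 0.889.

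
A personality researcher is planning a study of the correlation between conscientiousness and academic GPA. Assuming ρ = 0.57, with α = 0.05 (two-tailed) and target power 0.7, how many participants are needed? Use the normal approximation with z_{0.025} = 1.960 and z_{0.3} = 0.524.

Fisher's z: C = ½·ln((1+r)/(1−r)) = ½·ln(3.6512) = 0.6475.
n = ((z_{α/2} + z_β)/C)² + 3.
(1.960 + 0.524) / 0.6475 = 2.484 / 0.6475 = 3.836.
n = 3.836² + 3 = 14.72 + 3 = 17.7.
Round up.

n = 18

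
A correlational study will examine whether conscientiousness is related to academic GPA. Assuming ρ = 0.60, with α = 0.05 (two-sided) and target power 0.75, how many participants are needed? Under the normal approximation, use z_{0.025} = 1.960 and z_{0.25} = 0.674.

n = 18

Fisher's z: C = ½·ln((1+r)/(1−r)) = ½·ln(4.0000) = 0.6931.
n = ((z_{α/2} + z_β)/C)² + 3.
(1.960 + 0.674) / 0.6931 = 2.634 / 0.6931 = 3.800.
n = 3.800² + 3 = 14.44 + 3 = 17.4.
Round up.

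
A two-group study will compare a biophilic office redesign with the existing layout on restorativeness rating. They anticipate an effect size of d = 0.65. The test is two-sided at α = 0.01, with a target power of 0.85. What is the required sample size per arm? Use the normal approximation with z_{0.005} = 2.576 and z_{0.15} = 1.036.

n = 62 per group

For two independent groups with equal n: n = 2·((z_{α/2} + z_β) / d)².
z_{α/2} + z_β = 2.576 + 1.036 = 3.612.
n = 2 × (3.612 / 0.65)² = 2 × 5.557² = 2 × 30.88 = 61.8.
Round up to the next whole participant.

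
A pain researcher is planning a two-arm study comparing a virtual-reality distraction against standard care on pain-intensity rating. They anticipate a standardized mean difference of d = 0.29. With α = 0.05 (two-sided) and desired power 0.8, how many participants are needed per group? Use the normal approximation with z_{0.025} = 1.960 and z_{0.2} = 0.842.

For two independent groups with equal n: n = 2·((z_{α/2} + z_β) / d)².
z_{α/2} + z_β = 1.960 + 0.842 = 2.802.
n = 2 × (2.802 / 0.29)² = 2 × 9.662² = 2 × 93.36 = 186.7.
Round up to the next whole participant.

n = 187 per group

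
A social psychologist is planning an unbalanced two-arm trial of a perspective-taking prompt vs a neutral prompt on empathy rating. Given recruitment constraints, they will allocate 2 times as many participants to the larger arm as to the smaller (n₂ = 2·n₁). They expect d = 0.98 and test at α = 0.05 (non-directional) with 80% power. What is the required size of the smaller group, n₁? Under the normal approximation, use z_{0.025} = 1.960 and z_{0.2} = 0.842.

n₁ = 13

With allocation ratio k = n₂/n₁ = 2, Var(x̄₁−x̄₂) = σ²(1/n₁ + 1/(k·n₁)) = σ²·(k+1)/(k·n₁).
So n₁ = (1 + 1/k)·((z_{α/2} + z_β)/d)² = 1.500 × (2.802/0.98)².
n₁ = 1.500 × 8.17 = 12.3.
Round up: n₁ = 13, giving n₂ = 2 × 13 = 26.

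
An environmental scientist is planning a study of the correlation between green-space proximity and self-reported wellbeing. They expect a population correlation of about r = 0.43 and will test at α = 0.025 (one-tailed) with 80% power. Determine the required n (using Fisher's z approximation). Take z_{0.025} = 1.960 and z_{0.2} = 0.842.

n = 41

Fisher's z: C = ½·ln((1+r)/(1−r)) = ½·ln(2.5088) = 0.4599.
n = ((z_{α} + z_β)/C)² + 3.
(1.960 + 0.842) / 0.4599 = 2.802 / 0.4599 = 6.093.
n = 6.093² + 3 = 37.12 + 3 = 40.1.
Round up.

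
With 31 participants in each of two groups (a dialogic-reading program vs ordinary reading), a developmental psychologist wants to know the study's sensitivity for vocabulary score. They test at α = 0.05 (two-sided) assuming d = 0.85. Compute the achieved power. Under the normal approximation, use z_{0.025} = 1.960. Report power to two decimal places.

power ≈ 0.92

For two equal groups, power = Φ(d·√(n/2) − z_{α/2}).
d·√(n/2) = 0.85 × √(31/2) = 0.85 × 3.937 = 3.346.
z_β = 3.346 − 1.960 = 1.386.
Power = Φ(1.386) = 0.917.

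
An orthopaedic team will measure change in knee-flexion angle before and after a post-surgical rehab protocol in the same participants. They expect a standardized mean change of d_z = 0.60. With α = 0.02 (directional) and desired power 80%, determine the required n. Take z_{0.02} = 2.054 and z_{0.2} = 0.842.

For a paired (one-sample on differences) test: n = ((z_{α} + z_β) / d)².
z_{α} + z_β = 2.054 + 0.842 = 2.896.
n = (2.896 / 0.60)² = 4.827² = 23.30.
Round up.

n = 24 pairs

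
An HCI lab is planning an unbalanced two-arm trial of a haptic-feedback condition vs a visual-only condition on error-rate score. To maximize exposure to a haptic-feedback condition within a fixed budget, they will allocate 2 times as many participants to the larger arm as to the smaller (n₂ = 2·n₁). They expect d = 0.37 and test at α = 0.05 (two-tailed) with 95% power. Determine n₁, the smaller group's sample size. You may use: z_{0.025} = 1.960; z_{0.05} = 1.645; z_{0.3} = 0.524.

n₁ = 143

With allocation ratio k = n₂/n₁ = 2, Var(x̄₁−x̄₂) = σ²(1/n₁ + 1/(k·n₁)) = σ²·(k+1)/(k·n₁).
So n₁ = (1 + 1/k)·((z_{α/2} + z_β)/d)² = 1.500 × (3.605/0.37)².
n₁ = 1.500 × 94.93 = 142.4.
Round up: n₁ = 143, giving n₂ = 2 × 143 = 286.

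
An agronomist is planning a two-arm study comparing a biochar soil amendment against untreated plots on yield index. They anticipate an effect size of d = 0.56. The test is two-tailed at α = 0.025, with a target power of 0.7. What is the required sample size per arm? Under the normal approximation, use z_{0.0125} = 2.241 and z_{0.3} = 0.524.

n = 49 per group

For two independent groups with equal n: n = 2·((z_{α/2} + z_β) / d)².
z_{α/2} + z_β = 2.241 + 0.524 = 2.765.
n = 2 × (2.765 / 0.56)² = 2 × 4.938² = 2 × 24.38 = 48.8.
Round up to the next whole participant.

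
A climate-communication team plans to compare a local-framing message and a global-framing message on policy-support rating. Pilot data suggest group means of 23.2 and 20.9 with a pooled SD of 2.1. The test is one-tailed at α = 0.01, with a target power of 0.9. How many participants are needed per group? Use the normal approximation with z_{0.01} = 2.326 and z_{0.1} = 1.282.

n = 22 per group

Cohen's d = |M₁ − M₂| / SD_pooled = |23.2 − 20.9| / 2.1 = 2.3 / 2.1 = 1.095.
For two independent groups with equal n: n = 2·((z_{α} + z_β) / d)².
z_{α} + z_β = 2.326 + 1.282 = 3.608.
n = 2 × (3.608 / 1.095)² = 2 × 3.295² = 2 × 10.86 = 21.7.
Round up to the next whole participant.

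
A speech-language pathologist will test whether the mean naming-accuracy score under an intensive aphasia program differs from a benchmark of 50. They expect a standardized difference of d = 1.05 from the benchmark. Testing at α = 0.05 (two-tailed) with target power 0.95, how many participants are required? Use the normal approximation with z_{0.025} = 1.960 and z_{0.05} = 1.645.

n = 12

For a one-sample test: n = ((z_{α/2} + z_β) / d)².
z_{α/2} + z_β = 1.960 + 1.645 = 3.605.
n = (3.605 / 1.05)² = 3.433² = 11.79.
Round up.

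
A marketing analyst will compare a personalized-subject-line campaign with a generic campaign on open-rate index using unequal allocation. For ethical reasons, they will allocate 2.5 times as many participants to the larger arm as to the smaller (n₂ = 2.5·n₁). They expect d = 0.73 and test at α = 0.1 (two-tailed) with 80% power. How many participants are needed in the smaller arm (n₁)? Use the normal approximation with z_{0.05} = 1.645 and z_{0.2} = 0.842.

n₁ = 17

With allocation ratio k = n₂/n₁ = 2.5, Var(x̄₁−x̄₂) = σ²(1/n₁ + 1/(k·n₁)) = σ²·(k+1)/(k·n₁).
So n₁ = (1 + 1/k)·((z_{α/2} + z_β)/d)² = 1.400 × (2.487/0.73)².
n₁ = 1.400 × 11.61 = 16.2.
Round up: n₁ = 17, giving n₂ = ⌈2.5 × 17⌉ = ⌈42.5⌉ = 43.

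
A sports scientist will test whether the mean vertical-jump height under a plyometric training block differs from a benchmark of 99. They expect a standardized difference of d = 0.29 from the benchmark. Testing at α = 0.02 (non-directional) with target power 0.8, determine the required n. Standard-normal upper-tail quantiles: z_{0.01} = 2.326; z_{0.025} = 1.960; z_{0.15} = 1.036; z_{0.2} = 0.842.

n = 120

For a one-sample test: n = ((z_{α/2} + z_β) / d)².
z_{α/2} + z_β = 2.326 + 0.842 = 3.168.
n = (3.168 / 0.29)² = 10.924² = 119.34.
Round up.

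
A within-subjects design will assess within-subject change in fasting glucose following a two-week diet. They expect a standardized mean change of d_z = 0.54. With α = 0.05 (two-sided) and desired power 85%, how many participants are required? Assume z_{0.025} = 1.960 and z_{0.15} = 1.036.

n = 31 pairs

For a paired (one-sample on differences) test: n = ((z_{α/2} + z_β) / d)².
z_{α/2} + z_β = 1.960 + 1.036 = 2.996.
n = (2.996 / 0.54)² = 5.548² = 30.78.
Round up.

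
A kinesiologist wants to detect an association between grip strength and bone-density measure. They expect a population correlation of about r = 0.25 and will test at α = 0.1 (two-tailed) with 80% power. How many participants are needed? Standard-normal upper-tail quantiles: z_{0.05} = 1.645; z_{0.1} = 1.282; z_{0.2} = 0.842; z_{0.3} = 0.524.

Fisher's z: C = ½·ln((1+r)/(1−r)) = ½·ln(1.6667) = 0.2554.
n = ((z_{α/2} + z_β)/C)² + 3.
(1.645 + 0.842) / 0.2554 = 2.487 / 0.2554 = 9.738.
n = 9.738² + 3 = 94.82 + 3 = 97.8.
Round up.

n = 98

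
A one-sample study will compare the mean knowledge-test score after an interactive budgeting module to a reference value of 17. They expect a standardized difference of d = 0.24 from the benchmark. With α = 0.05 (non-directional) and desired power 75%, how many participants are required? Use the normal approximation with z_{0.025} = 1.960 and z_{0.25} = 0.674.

For a one-sample test: n = ((z_{α/2} + z_β) / d)².
z_{α/2} + z_β = 1.960 + 0.674 = 2.634.
n = (2.634 / 0.24)² = 10.975² = 120.45.
Round up.

n = 121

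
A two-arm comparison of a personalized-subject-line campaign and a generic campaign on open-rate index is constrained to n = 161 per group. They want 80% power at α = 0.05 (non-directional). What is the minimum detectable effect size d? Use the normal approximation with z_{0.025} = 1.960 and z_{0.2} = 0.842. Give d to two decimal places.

For two independent groups of n = 161 each: d_min = (z_{α/2} + z_β)·√(2/n).
z-sum = 1.960 + 0.842 = 2.802.
d_min = 2.802 × √(2/161) = 2.802 × 0.1115 = 0.312.

d_min ≈ 0.31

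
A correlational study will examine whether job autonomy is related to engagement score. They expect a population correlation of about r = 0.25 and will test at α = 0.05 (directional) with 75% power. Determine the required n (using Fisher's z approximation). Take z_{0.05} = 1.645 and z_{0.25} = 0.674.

n = 86

Fisher's z: C = ½·ln((1+r)/(1−r)) = ½·ln(1.6667) = 0.2554.
n = ((z_{α} + z_β)/C)² + 3.
(1.645 + 0.674) / 0.2554 = 2.319 / 0.2554 = 9.080.
n = 9.080² + 3 = 82.44 + 3 = 85.4.
Round up.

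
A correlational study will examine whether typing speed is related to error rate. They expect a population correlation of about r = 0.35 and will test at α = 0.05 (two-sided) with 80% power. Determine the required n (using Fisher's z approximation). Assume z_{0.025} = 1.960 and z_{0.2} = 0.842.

n = 62

Fisher's z: C = ½·ln((1+r)/(1−r)) = ½·ln(2.0769) = 0.3654.
n = ((z_{α/2} + z_β)/C)² + 3.
(1.960 + 0.842) / 0.3654 = 2.802 / 0.3654 = 7.668.
n = 7.668² + 3 = 58.80 + 3 = 61.8.
Round up.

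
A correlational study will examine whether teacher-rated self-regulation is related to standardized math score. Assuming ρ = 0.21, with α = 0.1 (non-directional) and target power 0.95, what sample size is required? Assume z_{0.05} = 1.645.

Fisher's z: C = ½·ln((1+r)/(1−r)) = ½·ln(1.5316) = 0.2132.
n = ((z_{α/2} + z_β)/C)² + 3.
(1.645 + 1.645) / 0.2132 = 3.290 / 0.2132 = 15.432.
n = 15.432² + 3 = 238.13 + 3 = 241.1.
Round up.

n = 242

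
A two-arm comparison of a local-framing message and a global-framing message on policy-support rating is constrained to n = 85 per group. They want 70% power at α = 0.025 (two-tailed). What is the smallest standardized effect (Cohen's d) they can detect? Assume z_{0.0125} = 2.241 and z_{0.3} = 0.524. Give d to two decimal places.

For two independent groups of n = 85 each: d_min = (z_{α/2} + z_β)·√(2/n).
z-sum = 2.241 + 0.524 = 2.765.
d_min = 2.765 × √(2/85) = 2.765 × 0.1534 = 0.424.

d_min ≈ 0.42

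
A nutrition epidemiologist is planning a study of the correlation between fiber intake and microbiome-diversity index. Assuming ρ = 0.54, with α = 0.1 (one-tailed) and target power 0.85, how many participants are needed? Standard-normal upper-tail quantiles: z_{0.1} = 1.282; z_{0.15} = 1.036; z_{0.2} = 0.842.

n = 18

Fisher's z: C = ½·ln((1+r)/(1−r)) = ½·ln(3.3478) = 0.6042.
n = ((z_{α} + z_β)/C)² + 3.
(1.282 + 1.036) / 0.6042 = 2.318 / 0.6042 = 3.836.
n = 3.836² + 3 = 14.72 + 3 = 17.7.
Round up.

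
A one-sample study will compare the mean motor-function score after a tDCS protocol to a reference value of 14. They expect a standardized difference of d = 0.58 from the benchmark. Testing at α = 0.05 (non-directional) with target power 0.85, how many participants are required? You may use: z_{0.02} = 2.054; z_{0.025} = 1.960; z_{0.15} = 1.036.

For a one-sample test: n = ((z_{α/2} + z_β) / d)².
z_{α/2} + z_β = 1.960 + 1.036 = 2.996.
n = (2.996 / 0.58)² = 5.166² = 26.68.
Round up.

n = 27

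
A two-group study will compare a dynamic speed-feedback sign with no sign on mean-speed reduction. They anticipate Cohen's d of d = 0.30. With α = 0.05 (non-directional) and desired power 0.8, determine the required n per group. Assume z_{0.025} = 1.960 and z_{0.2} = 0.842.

For two independent groups with equal n: n = 2·((z_{α/2} + z_β) / d)².
z_{α/2} + z_β = 1.960 + 0.842 = 2.802.
n = 2 × (2.802 / 0.30)² = 2 × 9.340² = 2 × 87.24 = 174.5.
Round up to the next whole participant.

n = 175 per group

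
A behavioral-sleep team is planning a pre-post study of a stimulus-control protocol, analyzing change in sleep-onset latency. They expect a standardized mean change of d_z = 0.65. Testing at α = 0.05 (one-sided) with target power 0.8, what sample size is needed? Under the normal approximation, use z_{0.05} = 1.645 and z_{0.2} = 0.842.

For a paired (one-sample on differences) test: n = ((z_{α} + z_β) / d)².
z_{α} + z_β = 1.645 + 0.842 = 2.487.
n = (2.487 / 0.65)² = 3.826² = 14.64.
Round up.

n = 15 pairs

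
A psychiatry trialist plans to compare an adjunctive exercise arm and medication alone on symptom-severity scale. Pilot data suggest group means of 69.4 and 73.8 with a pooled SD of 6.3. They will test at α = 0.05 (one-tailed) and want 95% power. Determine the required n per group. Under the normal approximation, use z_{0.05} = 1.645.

Cohen's d = |M₁ − M₂| / SD_pooled = |69.4 − 73.8| / 6.3 = 4.4 / 6.3 = 0.698.
For two independent groups with equal n: n = 2·((z_{α} + z_β) / d)².
z_{α} + z_β = 1.645 + 1.645 = 3.290.
n = 2 × (3.290 / 0.698)² = 2 × 4.713² = 2 × 22.22 = 44.4.
Round up to the next whole participant.

n = 45 per group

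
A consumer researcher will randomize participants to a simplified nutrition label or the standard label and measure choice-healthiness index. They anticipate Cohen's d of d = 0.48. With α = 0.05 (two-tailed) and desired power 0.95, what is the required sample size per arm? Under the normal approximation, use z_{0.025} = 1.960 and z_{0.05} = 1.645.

For two independent groups with equal n: n = 2·((z_{α/2} + z_β) / d)².
z_{α/2} + z_β = 1.960 + 1.645 = 3.605.
n = 2 × (3.605 / 0.48)² = 2 × 7.510² = 2 × 56.41 = 112.8.
Round up to the next whole participant.

n = 113 per group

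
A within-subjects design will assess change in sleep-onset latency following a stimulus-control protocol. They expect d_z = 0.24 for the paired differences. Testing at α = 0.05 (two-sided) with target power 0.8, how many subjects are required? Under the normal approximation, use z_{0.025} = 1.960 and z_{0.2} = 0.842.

For a paired (one-sample on differences) test: n = ((z_{α/2} + z_β) / d)².
z_{α/2} + z_β = 1.960 + 0.842 = 2.802.
n = (2.802 / 0.24)² = 11.675² = 136.31.
Round up.

n = 137 pairs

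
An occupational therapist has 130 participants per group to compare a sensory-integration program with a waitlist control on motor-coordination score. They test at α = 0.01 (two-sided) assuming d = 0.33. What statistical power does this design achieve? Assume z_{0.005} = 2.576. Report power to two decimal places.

power ≈ 0.53

For two equal groups, power = Φ(d·√(n/2) − z_{α/2}).
d·√(n/2) = 0.33 × √(130/2) = 0.33 × 8.062 = 2.661.
z_β = 2.661 − 2.576 = 0.085.
Power = Φ(0.085) = 0.534.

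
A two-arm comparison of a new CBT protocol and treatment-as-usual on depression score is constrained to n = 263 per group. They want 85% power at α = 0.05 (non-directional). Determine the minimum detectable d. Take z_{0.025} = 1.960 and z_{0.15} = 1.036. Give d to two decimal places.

d_min ≈ 0.26

For two independent groups of n = 263 each: d_min = (z_{α/2} + z_β)·√(2/n).
z-sum = 1.960 + 1.036 = 2.996.
d_min = 2.996 × √(2/263) = 2.996 × 0.0872 = 0.261.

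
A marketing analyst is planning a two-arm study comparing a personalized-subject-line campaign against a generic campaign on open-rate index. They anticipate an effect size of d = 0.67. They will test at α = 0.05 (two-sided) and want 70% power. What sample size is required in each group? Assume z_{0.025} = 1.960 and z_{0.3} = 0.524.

n = 28 per group

For two independent groups with equal n: n = 2·((z_{α/2} + z_β) / d)².
z_{α/2} + z_β = 1.960 + 0.524 = 2.484.
n = 2 × (2.484 / 0.67)² = 2 × 3.707² = 2 × 13.75 = 27.5.
Round up to the next whole participant.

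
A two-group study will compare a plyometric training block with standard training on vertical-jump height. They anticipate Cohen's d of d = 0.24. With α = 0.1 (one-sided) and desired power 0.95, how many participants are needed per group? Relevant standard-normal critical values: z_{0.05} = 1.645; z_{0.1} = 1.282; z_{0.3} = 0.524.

For two independent groups with equal n: n = 2·((z_{α} + z_β) / d)².
z_{α} + z_β = 1.282 + 1.645 = 2.927.
n = 2 × (2.927 / 0.24)² = 2 × 12.196² = 2 × 148.74 = 297.5.
Round up to the next whole participant.

n = 298 per group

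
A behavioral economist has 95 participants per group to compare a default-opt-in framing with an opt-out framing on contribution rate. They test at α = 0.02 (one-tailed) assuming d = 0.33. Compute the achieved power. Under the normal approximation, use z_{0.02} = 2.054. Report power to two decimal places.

For two equal groups, power = Φ(d·√(n/2) − z_{α}).
d·√(n/2) = 0.33 × √(95/2) = 0.33 × 6.892 = 2.274.
z_β = 2.274 − 2.054 = 0.220.
Power = Φ(0.220) = 0.587.

power ≈ 0.59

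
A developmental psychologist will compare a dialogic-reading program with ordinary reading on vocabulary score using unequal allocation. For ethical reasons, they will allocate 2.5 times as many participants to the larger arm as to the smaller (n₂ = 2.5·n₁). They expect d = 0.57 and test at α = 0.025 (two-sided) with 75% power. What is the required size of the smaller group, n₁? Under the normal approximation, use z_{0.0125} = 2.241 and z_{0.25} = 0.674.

n₁ = 37

With allocation ratio k = n₂/n₁ = 2.5, Var(x̄₁−x̄₂) = σ²(1/n₁ + 1/(k·n₁)) = σ²·(k+1)/(k·n₁).
So n₁ = (1 + 1/k)·((z_{α/2} + z_β)/d)² = 1.400 × (2.915/0.57)².
n₁ = 1.400 × 26.15 = 36.6.
Round up: n₁ = 37, giving n₂ = ⌈2.5 × 37⌉ = ⌈92.5⌉ = 93.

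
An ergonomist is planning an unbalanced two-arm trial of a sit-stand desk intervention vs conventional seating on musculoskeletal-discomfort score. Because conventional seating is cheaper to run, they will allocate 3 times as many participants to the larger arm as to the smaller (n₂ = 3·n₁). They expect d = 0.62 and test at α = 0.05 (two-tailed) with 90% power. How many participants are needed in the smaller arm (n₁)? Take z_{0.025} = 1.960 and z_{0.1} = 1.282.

With allocation ratio k = n₂/n₁ = 3, Var(x̄₁−x̄₂) = σ²(1/n₁ + 1/(k·n₁)) = σ²·(k+1)/(k·n₁).
So n₁ = (1 + 1/k)·((z_{α/2} + z_β)/d)² = 1.333 × (3.242/0.62)².
n₁ = 1.333 × 27.34 = 36.5.
Round up: n₁ = 37, giving n₂ = 3 × 37 = 111.

n₁ = 37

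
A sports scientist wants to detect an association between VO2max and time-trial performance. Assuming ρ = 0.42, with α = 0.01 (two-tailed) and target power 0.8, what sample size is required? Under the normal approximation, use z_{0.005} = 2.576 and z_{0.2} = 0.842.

n = 62

Fisher's z: C = ½·ln((1+r)/(1−r)) = ½·ln(2.4483) = 0.4477.
n = ((z_{α/2} + z_β)/C)² + 3.
(2.576 + 0.842) / 0.4477 = 3.418 / 0.4477 = 7.635.
n = 7.635² + 3 = 58.29 + 3 = 61.3.
Round up.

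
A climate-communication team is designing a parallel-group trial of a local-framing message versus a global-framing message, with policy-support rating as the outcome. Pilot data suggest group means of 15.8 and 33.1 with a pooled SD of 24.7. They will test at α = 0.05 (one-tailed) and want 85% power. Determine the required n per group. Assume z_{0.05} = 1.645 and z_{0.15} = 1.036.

n = 30 per group

Cohen's d = |M₁ − M₂| / SD_pooled = |15.8 − 33.1| / 24.7 = 17.3 / 24.7 = 0.700.
For two independent groups with equal n: n = 2·((z_{α} + z_β) / d)².
z_{α} + z_β = 1.645 + 1.036 = 2.681.
n = 2 × (2.681 / 0.700)² = 2 × 3.830² = 2 × 14.67 = 29.3.
Round up to the next whole participant.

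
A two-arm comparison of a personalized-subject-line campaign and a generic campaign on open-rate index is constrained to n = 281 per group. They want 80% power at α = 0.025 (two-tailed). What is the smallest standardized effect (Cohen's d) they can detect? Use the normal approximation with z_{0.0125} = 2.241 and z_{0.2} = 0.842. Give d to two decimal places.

For two independent groups of n = 281 each: d_min = (z_{α/2} + z_β)·√(2/n).
z-sum = 2.241 + 0.842 = 3.083.
d_min = 3.083 × √(2/281) = 3.083 × 0.0844 = 0.260.

d_min ≈ 0.26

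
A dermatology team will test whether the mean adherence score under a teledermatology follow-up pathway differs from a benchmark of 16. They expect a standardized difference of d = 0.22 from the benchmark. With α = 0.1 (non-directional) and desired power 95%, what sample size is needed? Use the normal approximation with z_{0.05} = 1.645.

n = 224

For a one-sample test: n = ((z_{α/2} + z_β) / d)².
z_{α/2} + z_β = 1.645 + 1.645 = 3.290.
n = (3.290 / 0.22)² = 14.955² = 223.64.
Round up.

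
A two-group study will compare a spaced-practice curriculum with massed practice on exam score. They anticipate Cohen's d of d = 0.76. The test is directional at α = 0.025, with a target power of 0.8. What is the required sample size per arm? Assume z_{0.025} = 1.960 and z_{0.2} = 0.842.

n = 28 per group

For two independent groups with equal n: n = 2·((z_{α} + z_β) / d)².
z_{α} + z_β = 1.960 + 0.842 = 2.802.
n = 2 × (2.802 / 0.76)² = 2 × 3.687² = 2 × 13.59 = 27.2.
Round up to the next whole participant.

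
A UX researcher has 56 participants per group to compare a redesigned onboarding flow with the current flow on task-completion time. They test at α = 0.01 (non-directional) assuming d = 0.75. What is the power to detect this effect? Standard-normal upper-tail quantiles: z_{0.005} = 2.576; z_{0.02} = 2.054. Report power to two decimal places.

power ≈ 0.92

For two equal groups, power = Φ(d·√(n/2) − z_{α/2}).
d·√(n/2) = 0.75 × √(56/2) = 0.75 × 5.292 = 3.969.
z_β = 3.969 − 2.576 = 1.393.
Power = Φ(1.393) = 0.918.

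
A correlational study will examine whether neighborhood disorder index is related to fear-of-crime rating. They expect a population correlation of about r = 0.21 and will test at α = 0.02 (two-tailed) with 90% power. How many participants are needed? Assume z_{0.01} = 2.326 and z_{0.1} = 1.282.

n = 290

Fisher's z: C = ½·ln((1+r)/(1−r)) = ½·ln(1.5316) = 0.2132.
n = ((z_{α/2} + z_β)/C)² + 3.
(2.326 + 1.282) / 0.2132 = 3.608 / 0.2132 = 16.923.
n = 16.923² + 3 = 286.39 + 3 = 289.4.
Round up.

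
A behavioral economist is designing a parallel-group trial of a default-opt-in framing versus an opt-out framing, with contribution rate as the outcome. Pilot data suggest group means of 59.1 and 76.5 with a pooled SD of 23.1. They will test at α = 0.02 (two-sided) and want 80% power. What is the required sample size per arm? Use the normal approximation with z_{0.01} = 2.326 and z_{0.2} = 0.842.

Cohen's d = |M₁ − M₂| / SD_pooled = |59.1 − 76.5| / 23.1 = 17.4 / 23.1 = 0.753.
For two independent groups with equal n: n = 2·((z_{α/2} + z_β) / d)².
z_{α/2} + z_β = 2.326 + 0.842 = 3.168.
n = 2 × (3.168 / 0.753)² = 2 × 4.207² = 2 × 17.70 = 35.4.
Round up to the next whole participant.

n = 36 per group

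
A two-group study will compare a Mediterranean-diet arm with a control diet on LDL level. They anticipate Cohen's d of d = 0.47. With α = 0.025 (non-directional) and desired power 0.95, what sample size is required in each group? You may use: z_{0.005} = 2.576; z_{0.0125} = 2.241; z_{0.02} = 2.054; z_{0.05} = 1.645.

n = 137 per group

For two independent groups with equal n: n = 2·((z_{α/2} + z_β) / d)².
z_{α/2} + z_β = 2.241 + 1.645 = 3.886.
n = 2 × (3.886 / 0.47)² = 2 × 8.268² = 2 × 68.36 = 136.7.
Round up to the next whole participant.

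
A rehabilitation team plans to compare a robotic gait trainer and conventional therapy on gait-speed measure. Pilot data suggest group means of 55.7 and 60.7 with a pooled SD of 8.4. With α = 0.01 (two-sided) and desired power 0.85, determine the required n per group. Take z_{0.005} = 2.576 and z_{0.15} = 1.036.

Cohen's d = |M₁ − M₂| / SD_pooled = |55.7 − 60.7| / 8.4 = 5.0 / 8.4 = 0.595.
For two independent groups with equal n: n = 2·((z_{α/2} + z_β) / d)².
z_{α/2} + z_β = 2.576 + 1.036 = 3.612.
n = 2 × (3.612 / 0.595)² = 2 × 6.071² = 2 × 36.85 = 73.7.
Round up to the next whole participant.

n = 74 per group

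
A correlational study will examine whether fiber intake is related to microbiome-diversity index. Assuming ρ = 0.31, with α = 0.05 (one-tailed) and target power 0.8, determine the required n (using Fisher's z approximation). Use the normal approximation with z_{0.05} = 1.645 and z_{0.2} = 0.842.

Fisher's z: C = ½·ln((1+r)/(1−r)) = ½·ln(1.8986) = 0.3205.
n = ((z_{α} + z_β)/C)² + 3.
(1.645 + 0.842) / 0.3205 = 2.487 / 0.3205 = 7.760.
n = 7.760² + 3 = 60.21 + 3 = 63.2.
Round up.

n = 64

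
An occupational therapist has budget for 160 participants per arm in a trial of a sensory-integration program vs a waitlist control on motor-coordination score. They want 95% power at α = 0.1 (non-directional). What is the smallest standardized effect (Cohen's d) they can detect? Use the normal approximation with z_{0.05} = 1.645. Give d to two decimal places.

d_min ≈ 0.37

For two independent groups of n = 160 each: d_min = (z_{α/2} + z_β)·√(2/n).
z-sum = 1.645 + 1.645 = 3.290.
d_min = 3.290 × √(2/160) = 3.290 × 0.1118 = 0.368.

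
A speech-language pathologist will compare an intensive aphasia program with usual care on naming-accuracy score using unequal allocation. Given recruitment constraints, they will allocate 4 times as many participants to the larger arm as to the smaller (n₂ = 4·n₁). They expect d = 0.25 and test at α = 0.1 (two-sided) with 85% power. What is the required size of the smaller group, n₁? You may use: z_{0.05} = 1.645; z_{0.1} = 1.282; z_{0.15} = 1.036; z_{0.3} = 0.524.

n₁ = 144

With allocation ratio k = n₂/n₁ = 4, Var(x̄₁−x̄₂) = σ²(1/n₁ + 1/(k·n₁)) = σ²·(k+1)/(k·n₁).
So n₁ = (1 + 1/k)·((z_{α/2} + z_β)/d)² = 1.250 × (2.681/0.25)².
n₁ = 1.250 × 115.00 = 143.8.
Round up: n₁ = 144, giving n₂ = 4 × 144 = 576.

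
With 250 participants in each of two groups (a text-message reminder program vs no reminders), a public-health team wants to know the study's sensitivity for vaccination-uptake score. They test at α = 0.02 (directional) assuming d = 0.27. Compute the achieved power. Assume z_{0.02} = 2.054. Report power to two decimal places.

power ≈ 0.83

For two equal groups, power = Φ(d·√(n/2) − z_{α}).
d·√(n/2) = 0.27 × √(250/2) = 0.27 × 11.180 = 3.019.
z_β = 3.019 − 2.054 = 0.965.
Power = Φ(0.965) = 0.833.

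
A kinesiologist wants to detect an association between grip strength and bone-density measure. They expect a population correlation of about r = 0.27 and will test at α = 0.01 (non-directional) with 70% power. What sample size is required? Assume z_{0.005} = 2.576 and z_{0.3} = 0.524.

n = 129

Fisher's z: C = ½·ln((1+r)/(1−r)) = ½·ln(1.7397) = 0.2769.
n = ((z_{α/2} + z_β)/C)² + 3.
(2.576 + 0.524) / 0.2769 = 3.100 / 0.2769 = 11.195.
n = 11.195² + 3 = 125.34 + 3 = 128.3.
Round up.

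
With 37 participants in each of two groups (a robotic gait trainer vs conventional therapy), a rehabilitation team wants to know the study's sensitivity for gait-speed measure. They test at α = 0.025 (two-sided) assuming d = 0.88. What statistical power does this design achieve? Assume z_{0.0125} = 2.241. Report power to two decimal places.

For two equal groups, power = Φ(d·√(n/2) − z_{α/2}).
d·√(n/2) = 0.88 × √(37/2) = 0.88 × 4.301 = 3.785.
z_β = 3.785 − 2.241 = 1.544.
Power = Φ(1.544) = 0.939.

power ≈ 0.94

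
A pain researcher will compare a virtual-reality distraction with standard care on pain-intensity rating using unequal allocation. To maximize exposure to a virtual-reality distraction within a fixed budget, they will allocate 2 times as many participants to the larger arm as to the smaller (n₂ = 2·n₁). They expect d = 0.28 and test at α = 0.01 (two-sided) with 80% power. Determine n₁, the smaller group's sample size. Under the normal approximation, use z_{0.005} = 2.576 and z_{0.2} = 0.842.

n₁ = 224

With allocation ratio k = n₂/n₁ = 2, Var(x̄₁−x̄₂) = σ²(1/n₁ + 1/(k·n₁)) = σ²·(k+1)/(k·n₁).
So n₁ = (1 + 1/k)·((z_{α/2} + z_β)/d)² = 1.500 × (3.418/0.28)².
n₁ = 1.500 × 149.01 = 223.5.
Round up: n₁ = 224, giving n₂ = 2 × 224 = 448.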